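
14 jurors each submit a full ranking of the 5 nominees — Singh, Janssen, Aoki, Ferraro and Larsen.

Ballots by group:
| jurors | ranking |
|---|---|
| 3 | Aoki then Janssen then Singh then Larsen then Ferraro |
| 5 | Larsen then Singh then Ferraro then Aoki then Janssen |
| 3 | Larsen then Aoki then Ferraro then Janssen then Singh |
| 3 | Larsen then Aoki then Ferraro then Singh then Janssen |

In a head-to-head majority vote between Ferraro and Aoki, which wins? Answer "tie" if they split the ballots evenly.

Aoki

Ballots ranking Ferraro above Aoki: 5.
Ballots ranking Aoki above Ferraro: 14 − 5 = 9.
Aoki wins the head-to-head 9–5.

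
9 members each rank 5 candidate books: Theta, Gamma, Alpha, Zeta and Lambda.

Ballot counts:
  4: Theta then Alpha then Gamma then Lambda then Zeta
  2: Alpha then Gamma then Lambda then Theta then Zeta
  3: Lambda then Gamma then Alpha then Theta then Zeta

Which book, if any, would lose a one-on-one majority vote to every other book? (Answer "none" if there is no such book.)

Pairwise majorities:
Theta vs Gamma: Gamma, 5–4.
Theta–Alpha: Alpha 5–4.
Theta–Zeta: Theta 9–0.
Theta vs Lambda: Theta is ranked higher on 4 ballots, Lambda on 5. Lambda wins 5–4.
Gamma vs Alpha: Gamma is ranked higher on 3 ballots, Alpha on 6. Alpha wins 6–3.
Gamma vs Zeta: 4+2+3 = 9 for Gamma, 0 for Zeta — Gamma by 9–0.
Gamma vs Lambda: Gamma preferred on 4+2 = 6 ballots; Gamma wins 6–3.
Alpha vs Zeta: Alpha is ranked higher on 4+2+3 = 9 ballots, Zeta on 0. Alpha wins 9–0.
Alpha vs Lambda: Alpha is ranked higher on 4+2 = 6 ballots, Lambda on 3. Alpha wins 6–3.
Zeta vs Lambda: 0 for Zeta, 9 for Lambda — Lambda by 9–0.
Zeta loses to every other book — it is the Condorcet loser.

Zeta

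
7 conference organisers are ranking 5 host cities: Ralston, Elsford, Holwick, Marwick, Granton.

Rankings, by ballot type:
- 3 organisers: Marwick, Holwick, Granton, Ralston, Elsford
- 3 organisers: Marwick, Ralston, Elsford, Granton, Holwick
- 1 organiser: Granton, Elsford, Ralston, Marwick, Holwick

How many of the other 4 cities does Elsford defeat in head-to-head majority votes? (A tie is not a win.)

Elsford against each rival (7 organisers):
Elsford vs Ralston: Ralston, 6–1.
Elsford vs Holwick: Elsford, 4–3.
Elsford–Marwick: Marwick 6–1.
Elsford vs Granton: Granton wins 4–3.
Elsford beats Holwick; loses to Ralston, Marwick, Granton — 1 pairwise win.

1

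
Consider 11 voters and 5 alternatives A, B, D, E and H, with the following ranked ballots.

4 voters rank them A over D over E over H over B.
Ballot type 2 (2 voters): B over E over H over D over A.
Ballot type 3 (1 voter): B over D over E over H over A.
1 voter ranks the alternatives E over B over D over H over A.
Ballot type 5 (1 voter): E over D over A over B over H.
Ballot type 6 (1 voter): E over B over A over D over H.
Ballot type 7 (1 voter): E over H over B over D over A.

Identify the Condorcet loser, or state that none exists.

H

Pairwise majorities:
A vs B: B, 6–5.
A–D: D 6–5.
A vs E: E wins 7–4.
A vs H: A wins 6–5.
B–D: B 6–5.
B vs E: E, 8–3.
B vs H: 2+1+1+1+1 = 6 for B, 5 for H — B by 6–5.
D vs E: D preferred on 4+1 = 5 ballots; E wins 6–5.
D vs H: D, 8–3.
E vs H: E, 11–0.
H loses to every other alternative — it is the Condorcet loser.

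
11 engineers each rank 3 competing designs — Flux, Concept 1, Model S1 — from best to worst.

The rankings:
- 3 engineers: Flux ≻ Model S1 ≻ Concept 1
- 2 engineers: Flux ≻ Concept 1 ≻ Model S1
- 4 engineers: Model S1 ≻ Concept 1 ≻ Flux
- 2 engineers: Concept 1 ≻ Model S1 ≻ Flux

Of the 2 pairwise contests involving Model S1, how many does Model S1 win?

2

Model S1 against each rival (11 engineers):
Model S1 vs Flux: 6 to 5, Model S1.
Model S1 vs Concept 1: Model S1 is ranked higher on 3+4 = 7 ballots, Concept 1 on 4. Model S1 wins 7–4.
Model S1 beats Flux, Concept 1 — 2 pairwise wins.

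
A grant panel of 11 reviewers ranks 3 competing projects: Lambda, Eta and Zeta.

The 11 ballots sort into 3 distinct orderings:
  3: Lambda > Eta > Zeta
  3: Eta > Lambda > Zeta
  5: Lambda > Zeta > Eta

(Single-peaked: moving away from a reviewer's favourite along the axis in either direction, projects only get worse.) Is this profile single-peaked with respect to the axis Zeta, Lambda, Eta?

Axis positions: Zeta=1, Lambda=2, Eta=3.
Bloc 1 (peak Lambda at position 2): ranking walks positions 2-3-1, expanding outward from the peak — single-peaked.
Bloc 2 (peak Eta at position 3): ranking walks positions 3-2-1, expanding outward from the peak — single-peaked.
Bloc 3 (peak Lambda at position 2): ranking walks positions 2-1-3, expanding outward from the peak — single-peaked.
Every ranking is single-peaked on this axis.

yes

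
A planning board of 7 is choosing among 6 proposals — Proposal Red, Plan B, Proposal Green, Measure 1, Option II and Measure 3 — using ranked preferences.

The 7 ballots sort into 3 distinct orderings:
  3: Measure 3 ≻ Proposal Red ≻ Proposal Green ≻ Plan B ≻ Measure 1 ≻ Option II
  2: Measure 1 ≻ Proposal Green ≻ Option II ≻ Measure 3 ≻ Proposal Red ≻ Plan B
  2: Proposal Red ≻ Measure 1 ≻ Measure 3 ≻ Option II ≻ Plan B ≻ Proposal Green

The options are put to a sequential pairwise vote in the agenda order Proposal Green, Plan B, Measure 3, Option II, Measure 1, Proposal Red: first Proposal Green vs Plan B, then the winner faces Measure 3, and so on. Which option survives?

Proposal Red

Round 1: Proposal Green vs Plan B — 5–2, Proposal Green advances.
Round 2: Proposal Green vs Measure 3 — 2–5, Measure 3 advances.
Round 3: Measure 3 vs Option II — 5–2, Measure 3 advances.
Round 4: Measure 3 vs Measure 1 — 3–4, Measure 1 advances.
Round 5: Measure 1 vs Proposal Red — 2–5, Proposal Red advances.
Proposal Red survives the agenda.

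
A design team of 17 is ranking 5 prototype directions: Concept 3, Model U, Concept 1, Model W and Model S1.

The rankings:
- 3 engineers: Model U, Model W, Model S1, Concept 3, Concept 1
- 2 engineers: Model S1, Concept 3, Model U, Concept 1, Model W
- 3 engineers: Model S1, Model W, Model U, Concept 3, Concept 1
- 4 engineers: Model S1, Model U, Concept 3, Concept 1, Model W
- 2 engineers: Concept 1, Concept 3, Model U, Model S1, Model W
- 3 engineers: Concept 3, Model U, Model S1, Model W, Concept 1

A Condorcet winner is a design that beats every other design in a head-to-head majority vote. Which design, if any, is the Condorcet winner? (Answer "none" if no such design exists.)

Model S1

Pairwise majorities:
Concept 3 vs Model U: Model U, 10–7.
Concept 3 vs Concept 1: Concept 3, 15–2.
Concept 3 vs Model W: Concept 3, 11–6.
Concept 3 vs Model S1: Model S1, 12–5.
Model U–Concept 1: Model U 15–2.
Model U–Model W: Model U 14–3.
Model U vs Model S1: Model S1, 9–8.
Concept 1 vs Model W: Model W wins 9–8.
Concept 1–Model S1: Model S1 15–2.
Model W vs Model S1: Model S1 wins 14–3.
Model S1 defeats every rival head-to-head and is the Condorcet winner.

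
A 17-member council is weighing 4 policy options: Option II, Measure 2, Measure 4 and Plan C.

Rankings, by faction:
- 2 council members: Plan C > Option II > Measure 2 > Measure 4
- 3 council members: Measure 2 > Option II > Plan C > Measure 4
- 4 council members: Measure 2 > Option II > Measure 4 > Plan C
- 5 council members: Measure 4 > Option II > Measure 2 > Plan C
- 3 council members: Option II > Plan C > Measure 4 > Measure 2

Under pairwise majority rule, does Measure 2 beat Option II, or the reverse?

Option II

Ballots ranking Measure 2 above Option II: 3 + 4 = 7.
Ballots ranking Option II above Measure 2: 17 − 7 = 10.
Option II wins the head-to-head 10–7.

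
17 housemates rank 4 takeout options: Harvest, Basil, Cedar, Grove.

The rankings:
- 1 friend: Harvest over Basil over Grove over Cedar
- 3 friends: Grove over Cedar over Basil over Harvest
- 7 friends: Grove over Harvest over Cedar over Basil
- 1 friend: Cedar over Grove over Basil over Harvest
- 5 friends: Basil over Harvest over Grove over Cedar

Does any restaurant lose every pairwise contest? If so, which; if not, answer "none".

Head-to-head results (17 friends):
Harvest vs Basil: Basil wins 9–8.
Harvest vs Cedar: Harvest is ranked higher on 1+7+5 = 13 ballots, Cedar on 4. Harvest wins 13–4.
Harvest vs Grove: 1+5 = 6 for Harvest, 11 for Grove — Grove by 11–6.
Basil–Cedar: Cedar 11–6.
Basil vs Grove: Grove, 11–6.
Cedar vs Grove: Cedar is ranked higher on 1 ballot, Grove on 16. Grove wins 16–1.
No restaurant is winless: Harvest beats Cedar; Basil beats Harvest; Cedar beats Basil; Grove beats Harvest. There is no Condorcet loser.

none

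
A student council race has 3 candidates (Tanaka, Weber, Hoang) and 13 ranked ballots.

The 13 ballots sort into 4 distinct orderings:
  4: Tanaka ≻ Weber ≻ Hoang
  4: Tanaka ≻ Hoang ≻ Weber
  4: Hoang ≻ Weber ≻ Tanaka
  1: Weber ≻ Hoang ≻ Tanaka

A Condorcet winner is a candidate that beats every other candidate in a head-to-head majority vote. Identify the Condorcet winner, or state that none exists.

Tanaka

Pairwise majorities:
Tanaka vs Weber: 8 to 5, Tanaka.
Tanaka–Hoang: Tanaka 8–5.
Weber vs Hoang: Weber is ranked higher on 4+1 = 5 ballots, Hoang on 8. Hoang wins 8–5.
Tanaka defeats every rival head-to-head and is the Condorcet winner.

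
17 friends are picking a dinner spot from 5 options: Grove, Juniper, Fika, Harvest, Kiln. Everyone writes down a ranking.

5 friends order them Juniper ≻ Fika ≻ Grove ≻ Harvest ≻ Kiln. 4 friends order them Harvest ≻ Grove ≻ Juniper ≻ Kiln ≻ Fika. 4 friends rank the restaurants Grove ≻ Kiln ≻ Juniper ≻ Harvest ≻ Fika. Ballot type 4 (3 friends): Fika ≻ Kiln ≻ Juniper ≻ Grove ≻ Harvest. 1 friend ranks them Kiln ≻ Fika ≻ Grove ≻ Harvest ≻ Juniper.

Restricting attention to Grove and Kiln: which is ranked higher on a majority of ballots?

Ballots ranking Grove above Kiln: 5 + 4 + 4 = 13.
Ballots ranking Kiln above Grove: 17 − 13 = 4.
Grove wins the head-to-head 13–4.

Grove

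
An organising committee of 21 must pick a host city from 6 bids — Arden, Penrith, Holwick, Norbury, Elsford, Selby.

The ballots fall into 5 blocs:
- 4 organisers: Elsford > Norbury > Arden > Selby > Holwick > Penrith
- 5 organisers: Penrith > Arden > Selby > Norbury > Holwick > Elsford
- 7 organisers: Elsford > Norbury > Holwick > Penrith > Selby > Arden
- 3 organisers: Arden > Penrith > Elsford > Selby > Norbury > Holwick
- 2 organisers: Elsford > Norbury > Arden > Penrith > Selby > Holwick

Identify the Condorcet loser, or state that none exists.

none

Pairwise majorities:
Arden vs Penrith: 9 to 12, Penrith.
Arden vs Holwick: Arden, 14–7.
Arden vs Norbury: 8 to 13, Norbury.
Arden vs Elsford: Arden preferred on 5+3 = 8 ballots; Elsford wins 13–8.
Arden vs Selby: 4+5+3+2 = 14 for Arden, 7 for Selby — Arden by 14–7.
Penrith vs Holwick: Holwick, 11–10.
Penrith vs Norbury: 5+3 = 8 for Penrith, 13 for Norbury — Norbury by 13–8.
Penrith vs Elsford: Elsford, 13–8.
Penrith vs Selby: Penrith preferred on 5+7+3+2 = 17 ballots; Penrith wins 17–4.
Holwick vs Norbury: 0 to 21, Norbury.
Holwick vs Elsford: Elsford wins 16–5.
Holwick vs Selby: Selby, 14–7.
Norbury vs Elsford: Elsford, 16–5.
Norbury vs Selby: Norbury is ranked higher on 4+7+2 = 13 ballots, Selby on 8. Norbury wins 13–8.
Elsford vs Selby: 16 to 5, Elsford.
Every city wins at least one matchup (Arden beats Holwick; Penrith beats Arden; Holwick beats Penrith; Norbury beats Arden; Elsford beats Arden; Selby beats Holwick), so there is no Condorcet loser.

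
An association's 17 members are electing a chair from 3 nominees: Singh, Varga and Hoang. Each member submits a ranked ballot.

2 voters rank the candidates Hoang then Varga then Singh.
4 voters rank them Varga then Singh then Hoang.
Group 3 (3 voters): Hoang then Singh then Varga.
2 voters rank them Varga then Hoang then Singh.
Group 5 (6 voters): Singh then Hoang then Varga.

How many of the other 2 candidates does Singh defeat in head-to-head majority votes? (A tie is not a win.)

Singh against each rival (17 voters):
Singh vs Varga: Singh wins 9–8.
Singh vs Hoang: Singh preferred on 4+6 = 10 ballots; Singh wins 10–7.
Singh beats Varga, Hoang — 2 pairwise wins.

2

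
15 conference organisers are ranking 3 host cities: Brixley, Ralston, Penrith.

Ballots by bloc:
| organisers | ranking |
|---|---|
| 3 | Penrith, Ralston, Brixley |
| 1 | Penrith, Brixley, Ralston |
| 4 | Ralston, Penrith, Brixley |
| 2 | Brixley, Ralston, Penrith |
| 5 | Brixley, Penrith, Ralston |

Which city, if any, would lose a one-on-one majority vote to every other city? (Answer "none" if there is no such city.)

Ralston

Head-to-head results (15 organisers):
Brixley vs Ralston: Brixley, 8–7.
Brixley vs Penrith: Brixley preferred on 2+5 = 7 ballots; Penrith wins 8–7.
Ralston vs Penrith: Penrith wins 9–6.
Ralston loses to every other city — it is the Condorcet loser.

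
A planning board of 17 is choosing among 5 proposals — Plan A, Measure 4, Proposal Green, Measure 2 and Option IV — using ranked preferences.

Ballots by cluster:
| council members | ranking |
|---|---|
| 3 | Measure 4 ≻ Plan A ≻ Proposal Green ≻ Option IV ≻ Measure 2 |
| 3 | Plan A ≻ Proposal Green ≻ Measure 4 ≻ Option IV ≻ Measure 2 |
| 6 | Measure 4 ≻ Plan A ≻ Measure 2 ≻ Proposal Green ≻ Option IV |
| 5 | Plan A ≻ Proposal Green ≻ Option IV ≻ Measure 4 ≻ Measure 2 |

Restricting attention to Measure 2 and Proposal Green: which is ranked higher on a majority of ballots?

Ballots ranking Measure 2 above Proposal Green: 6.
Ballots ranking Proposal Green above Measure 2: 17 − 6 = 11.
Proposal Green wins the head-to-head 11–6.

Proposal Green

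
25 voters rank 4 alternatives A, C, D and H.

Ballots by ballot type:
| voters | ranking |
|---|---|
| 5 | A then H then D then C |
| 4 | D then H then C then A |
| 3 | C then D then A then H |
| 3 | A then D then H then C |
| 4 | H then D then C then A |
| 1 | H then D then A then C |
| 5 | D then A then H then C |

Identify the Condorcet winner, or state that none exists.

Check each pair by majority over 25 ballots:
A vs C: 5+3+1+5 = 14 for A, 11 for C — A by 14–11.
A vs D: A preferred on 5+3 = 8 ballots; D wins 17–8.
A–H: A 16–9.
C–D: D 22–3.
C vs H: C is ranked higher on 3 ballots, H on 22. H wins 22–3.
D vs H: D preferred on 4+3+3+5 = 15 ballots; D wins 15–10.
Only D has no losses; D is the Condorcet winner.

D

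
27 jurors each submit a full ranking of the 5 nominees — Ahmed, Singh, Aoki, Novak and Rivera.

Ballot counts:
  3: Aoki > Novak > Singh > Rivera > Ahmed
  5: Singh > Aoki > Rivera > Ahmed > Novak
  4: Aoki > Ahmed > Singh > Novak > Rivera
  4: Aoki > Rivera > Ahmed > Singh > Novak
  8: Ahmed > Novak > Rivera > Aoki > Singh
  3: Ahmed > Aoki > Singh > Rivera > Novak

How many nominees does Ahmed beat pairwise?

Ahmed against each rival (27 jurors):
Ahmed vs Singh: Ahmed wins 19–8.
Ahmed–Aoki: Aoki 16–11.
Ahmed–Novak: Ahmed 24–3.
Ahmed–Rivera: Ahmed 15–12.
Ahmed beats Singh, Novak, Rivera; loses to Aoki — 3 pairwise wins.

3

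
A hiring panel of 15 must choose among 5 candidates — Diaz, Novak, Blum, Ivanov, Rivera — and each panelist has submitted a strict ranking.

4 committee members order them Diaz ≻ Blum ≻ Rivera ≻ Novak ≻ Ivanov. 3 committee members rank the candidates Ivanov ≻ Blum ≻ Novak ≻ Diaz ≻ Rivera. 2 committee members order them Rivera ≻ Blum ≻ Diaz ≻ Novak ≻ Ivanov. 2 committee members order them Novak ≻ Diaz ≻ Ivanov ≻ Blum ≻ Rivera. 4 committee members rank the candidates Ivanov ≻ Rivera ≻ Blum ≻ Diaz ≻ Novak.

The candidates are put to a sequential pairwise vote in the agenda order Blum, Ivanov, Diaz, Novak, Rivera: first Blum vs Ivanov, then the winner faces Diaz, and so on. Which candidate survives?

Round 1: Blum vs Ivanov — 6–9, Ivanov advances.
Round 2: Ivanov vs Diaz — 7–8, Diaz advances.
Round 3: Diaz vs Novak — 10–5, Diaz advances.
Round 4: Diaz vs Rivera — 9–6, Diaz advances.
Diaz survives the agenda.

Diaz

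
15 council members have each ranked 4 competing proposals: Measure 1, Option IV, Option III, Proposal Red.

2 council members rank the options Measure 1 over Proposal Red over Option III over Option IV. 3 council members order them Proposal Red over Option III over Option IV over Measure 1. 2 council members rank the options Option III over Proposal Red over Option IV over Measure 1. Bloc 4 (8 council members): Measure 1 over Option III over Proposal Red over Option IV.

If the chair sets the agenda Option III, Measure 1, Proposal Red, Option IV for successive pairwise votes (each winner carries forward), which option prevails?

Round 1: Option III vs Measure 1 — 5–10, Measure 1 advances.
Round 2: Measure 1 vs Proposal Red — 10–5, Measure 1 advances.
Round 3: Measure 1 vs Option IV — 10–5, Measure 1 advances.
Measure 1 survives the agenda.

Measure 1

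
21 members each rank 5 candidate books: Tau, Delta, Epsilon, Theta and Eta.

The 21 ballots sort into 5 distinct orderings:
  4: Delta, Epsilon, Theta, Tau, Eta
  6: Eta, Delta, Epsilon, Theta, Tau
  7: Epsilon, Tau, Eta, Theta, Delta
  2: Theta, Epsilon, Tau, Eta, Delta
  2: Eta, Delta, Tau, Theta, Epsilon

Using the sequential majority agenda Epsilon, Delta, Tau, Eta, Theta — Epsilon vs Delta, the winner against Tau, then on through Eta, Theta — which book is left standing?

Eta

Round 1: Epsilon vs Delta — 9–12, Delta advances.
Round 2: Delta vs Tau — 12–9, Delta advances.
Round 3: Delta vs Eta — 4–17, Eta advances.
Round 4: Eta vs Theta — 15–6, Eta advances.
Eta survives the agenda.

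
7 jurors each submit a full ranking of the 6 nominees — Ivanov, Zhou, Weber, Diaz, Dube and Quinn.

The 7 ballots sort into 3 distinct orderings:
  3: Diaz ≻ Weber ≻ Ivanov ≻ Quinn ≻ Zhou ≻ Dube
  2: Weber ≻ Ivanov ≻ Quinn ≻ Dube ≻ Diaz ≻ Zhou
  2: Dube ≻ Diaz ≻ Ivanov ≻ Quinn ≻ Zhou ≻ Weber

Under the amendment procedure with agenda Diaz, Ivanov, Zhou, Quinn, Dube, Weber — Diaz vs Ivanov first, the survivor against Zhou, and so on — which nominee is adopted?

Weber

Round 1: Diaz vs Ivanov — 5–2, Diaz advances.
Round 2: Diaz vs Zhou — 7–0, Diaz advances.
Round 3: Diaz vs Quinn — 5–2, Diaz advances.
Round 4: Diaz vs Dube — 3–4, Dube advances.
Round 5: Dube vs Weber — 2–5, Weber advances.
Weber survives the agenda.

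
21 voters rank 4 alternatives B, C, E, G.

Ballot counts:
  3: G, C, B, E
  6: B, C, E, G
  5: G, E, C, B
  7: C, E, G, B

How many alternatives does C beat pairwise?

C against each rival (21 voters):
C vs B: 3+5+7 = 15 for C, 6 for B — C by 15–6.
C vs E: 3+6+7 = 16 for C, 5 for E — C by 16–5.
C vs G: 6+7 = 13 for C, 8 for G — C by 13–8.
C beats B, E, G — 3 pairwise wins.

3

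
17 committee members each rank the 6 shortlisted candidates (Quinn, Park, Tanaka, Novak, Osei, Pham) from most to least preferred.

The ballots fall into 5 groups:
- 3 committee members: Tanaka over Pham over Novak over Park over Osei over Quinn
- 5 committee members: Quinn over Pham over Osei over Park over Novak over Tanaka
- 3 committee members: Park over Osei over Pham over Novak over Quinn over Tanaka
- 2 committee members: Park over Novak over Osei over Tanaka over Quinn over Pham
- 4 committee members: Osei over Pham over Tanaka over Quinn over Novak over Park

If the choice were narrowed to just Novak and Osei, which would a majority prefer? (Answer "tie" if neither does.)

Ballots ranking Novak above Osei: 3 + 2 = 5.
Ballots ranking Osei above Novak: 17 − 5 = 12.
Osei wins the head-to-head 12–5.

Osei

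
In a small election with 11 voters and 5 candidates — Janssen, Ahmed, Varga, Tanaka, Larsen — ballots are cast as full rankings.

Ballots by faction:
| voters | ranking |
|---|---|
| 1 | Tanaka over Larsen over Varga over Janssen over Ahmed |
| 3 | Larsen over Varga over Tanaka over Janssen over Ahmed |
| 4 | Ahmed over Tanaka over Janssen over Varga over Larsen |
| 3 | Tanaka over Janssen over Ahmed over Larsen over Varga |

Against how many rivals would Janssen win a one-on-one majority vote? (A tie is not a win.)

Janssen against each rival (11 voters):
Janssen–Ahmed: Janssen 7–4.
Janssen vs Varga: Janssen preferred on 4+3 = 7 ballots; Janssen wins 7–4.
Janssen vs Tanaka: Tanaka wins 11–0.
Janssen vs Larsen: Janssen, 7–4.
Janssen beats Ahmed, Varga, Larsen; loses to Tanaka — 3 pairwise wins.

3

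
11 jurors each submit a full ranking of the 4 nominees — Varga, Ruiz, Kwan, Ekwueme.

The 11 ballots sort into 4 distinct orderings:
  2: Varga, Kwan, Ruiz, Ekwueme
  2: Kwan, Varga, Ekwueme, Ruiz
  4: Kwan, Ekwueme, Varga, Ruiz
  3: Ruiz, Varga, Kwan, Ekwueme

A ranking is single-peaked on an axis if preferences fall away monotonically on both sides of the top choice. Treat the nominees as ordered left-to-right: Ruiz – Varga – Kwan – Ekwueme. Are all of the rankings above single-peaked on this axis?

Axis positions: Ruiz=1, Varga=2, Kwan=3, Ekwueme=4.
Type 1 (peak Varga at position 2): ranking walks positions 2-3-1-4, expanding outward from the peak — single-peaked.
Type 2 (peak Kwan at position 3): ranking walks positions 3-2-4-1, expanding outward from the peak — single-peaked.
Type 3 (peak Kwan at position 3): ranking walks positions 3-4-2-1, expanding outward from the peak — single-peaked.
Type 4 (peak Ruiz at position 1): ranking walks positions 1-2-3-4, expanding outward from the peak — single-peaked.
Every ranking is single-peaked on this axis.

yes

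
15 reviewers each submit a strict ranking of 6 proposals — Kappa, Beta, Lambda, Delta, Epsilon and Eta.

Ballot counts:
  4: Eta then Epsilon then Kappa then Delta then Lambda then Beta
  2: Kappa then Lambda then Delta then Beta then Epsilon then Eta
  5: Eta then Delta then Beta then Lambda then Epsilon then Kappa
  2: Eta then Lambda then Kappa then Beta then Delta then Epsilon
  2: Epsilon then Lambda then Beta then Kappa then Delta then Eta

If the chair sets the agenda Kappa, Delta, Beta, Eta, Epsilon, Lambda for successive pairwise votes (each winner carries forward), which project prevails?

Round 1: Kappa vs Delta — 10–5, Kappa advances.
Round 2: Kappa vs Beta — 8–7, Kappa advances.
Round 3: Kappa vs Eta — 4–11, Eta advances.
Round 4: Eta vs Epsilon — 11–4, Eta advances.
Round 5: Eta vs Lambda — 11–4, Eta advances.
The agenda winner is Eta.

Eta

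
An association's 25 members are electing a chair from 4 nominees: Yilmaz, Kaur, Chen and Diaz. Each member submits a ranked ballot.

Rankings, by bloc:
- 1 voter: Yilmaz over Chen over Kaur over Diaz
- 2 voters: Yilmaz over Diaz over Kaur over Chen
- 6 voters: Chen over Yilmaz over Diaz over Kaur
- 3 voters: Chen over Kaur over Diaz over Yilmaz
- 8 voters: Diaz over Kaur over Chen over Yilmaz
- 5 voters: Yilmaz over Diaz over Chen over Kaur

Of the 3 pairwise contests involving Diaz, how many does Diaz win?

2

Diaz against each rival (25 voters):
Diaz vs Yilmaz: Diaz preferred on 3+8 = 11 ballots; Yilmaz wins 14–11.
Diaz vs Kaur: Diaz is ranked higher on 2+6+8+5 = 21 ballots, Kaur on 4. Diaz wins 21–4.
Diaz vs Chen: Diaz, 15–10.
Diaz beats Kaur, Chen; loses to Yilmaz — 2 pairwise wins.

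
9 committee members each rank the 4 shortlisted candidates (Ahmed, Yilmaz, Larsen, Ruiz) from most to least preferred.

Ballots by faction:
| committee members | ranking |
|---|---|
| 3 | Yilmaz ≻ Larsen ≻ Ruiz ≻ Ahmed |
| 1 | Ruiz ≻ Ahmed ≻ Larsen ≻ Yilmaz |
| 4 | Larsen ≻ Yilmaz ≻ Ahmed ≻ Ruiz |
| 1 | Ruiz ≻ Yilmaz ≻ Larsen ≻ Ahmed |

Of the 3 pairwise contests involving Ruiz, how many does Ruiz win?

1

Ruiz against each rival (9 committee members):
Ruiz vs Ahmed: 3+1+1 = 5 for Ruiz, 4 for Ahmed — Ruiz by 5–4.
Ruiz vs Yilmaz: Yilmaz wins 7–2.
Ruiz vs Larsen: Larsen, 7–2.
Ruiz beats Ahmed; loses to Yilmaz, Larsen — 1 pairwise win.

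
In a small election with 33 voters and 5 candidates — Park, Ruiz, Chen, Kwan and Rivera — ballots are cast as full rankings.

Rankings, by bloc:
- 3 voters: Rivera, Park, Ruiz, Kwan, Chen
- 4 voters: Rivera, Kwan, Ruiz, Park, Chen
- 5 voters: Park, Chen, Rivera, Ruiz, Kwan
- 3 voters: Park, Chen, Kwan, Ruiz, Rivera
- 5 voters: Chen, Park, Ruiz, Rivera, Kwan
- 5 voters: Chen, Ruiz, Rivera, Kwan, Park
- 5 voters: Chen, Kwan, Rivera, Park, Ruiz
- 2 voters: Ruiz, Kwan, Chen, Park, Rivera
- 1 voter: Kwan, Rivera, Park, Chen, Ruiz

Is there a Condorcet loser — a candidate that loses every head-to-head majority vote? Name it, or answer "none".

none

Head-to-head results (33 voters):
Park vs Ruiz: 22 to 11, Park.
Park vs Chen: Chen, 17–16.
Park vs Kwan: Kwan wins 17–16.
Park vs Rivera: Park is ranked higher on 5+3+5+2 = 15 ballots, Rivera on 18. Rivera wins 18–15.
Ruiz vs Chen: Ruiz is ranked higher on 3+4+2 = 9 ballots, Chen on 24. Chen wins 24–9.
Ruiz vs Kwan: Ruiz wins 20–13.
Ruiz vs Rivera: Rivera, 18–15.
Chen vs Kwan: 5+3+5+5+5 = 23 for Chen, 10 for Kwan — Chen by 23–10.
Chen vs Rivera: 5+3+5+5+5+2 = 25 for Chen, 8 for Rivera — Chen by 25–8.
Kwan–Rivera: Rivera 22–11.
Each candidate has at least one pairwise win (Park beats Ruiz; Ruiz beats Kwan; Chen beats Park; Kwan beats Park; Rivera beats Park) — no Condorcet loser.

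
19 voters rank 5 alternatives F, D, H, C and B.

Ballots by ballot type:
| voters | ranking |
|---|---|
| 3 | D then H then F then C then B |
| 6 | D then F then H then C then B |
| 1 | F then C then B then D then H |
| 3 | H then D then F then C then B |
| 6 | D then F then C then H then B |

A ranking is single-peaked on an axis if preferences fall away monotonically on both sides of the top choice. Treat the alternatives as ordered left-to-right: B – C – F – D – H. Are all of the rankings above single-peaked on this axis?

Axis positions: B=1, C=2, F=3, D=4, H=5.
Ballot type 1 (peak D at position 4): ranking walks positions 4-5-3-2-1, expanding outward from the peak — single-peaked.
Ballot type 2 (peak D at position 4): ranking walks positions 4-3-5-2-1, expanding outward from the peak — single-peaked.
Ballot type 3 (peak F at position 3): ranking walks positions 3-2-1-4-5, expanding outward from the peak — single-peaked.
Ballot type 4 (peak H at position 5): ranking walks positions 5-4-3-2-1, expanding outward from the peak — single-peaked.
Ballot type 5 (peak D at position 4): ranking walks positions 4-3-2-5-1, expanding outward from the peak — single-peaked.
Every ranking is single-peaked on this axis.

yes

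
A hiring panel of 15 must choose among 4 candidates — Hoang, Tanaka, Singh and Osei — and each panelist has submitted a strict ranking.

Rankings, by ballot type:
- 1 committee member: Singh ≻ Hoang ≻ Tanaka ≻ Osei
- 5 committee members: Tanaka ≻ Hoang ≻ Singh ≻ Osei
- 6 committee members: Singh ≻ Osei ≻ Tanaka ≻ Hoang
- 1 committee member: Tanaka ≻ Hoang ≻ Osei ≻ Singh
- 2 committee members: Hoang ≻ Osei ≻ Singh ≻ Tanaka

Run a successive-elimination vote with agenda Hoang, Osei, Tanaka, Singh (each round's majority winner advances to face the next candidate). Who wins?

Round 1: Hoang vs Osei — 9–6, Hoang advances.
Round 2: Hoang vs Tanaka — 3–12, Tanaka advances.
Round 3: Tanaka vs Singh — 6–9, Singh advances.
Singh survives the agenda.

Singh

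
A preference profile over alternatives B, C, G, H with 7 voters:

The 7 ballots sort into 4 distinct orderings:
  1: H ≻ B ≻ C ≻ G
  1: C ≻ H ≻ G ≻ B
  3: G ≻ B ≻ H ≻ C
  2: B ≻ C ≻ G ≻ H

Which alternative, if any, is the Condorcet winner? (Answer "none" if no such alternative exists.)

none

Pairwise majorities:
B vs C: B, 6–1.
B–G: G 4–3.
B vs H: B wins 5–2.
C–G: C 4–3.
C–H: H 4–3.
G vs H: G, 5–2.
Every alternative loses at least once (B loses to G; C loses to B; G loses to C; H loses to B). The majority relation contains the cycle B beats C beats G beats B, so there is no Condorcet winner.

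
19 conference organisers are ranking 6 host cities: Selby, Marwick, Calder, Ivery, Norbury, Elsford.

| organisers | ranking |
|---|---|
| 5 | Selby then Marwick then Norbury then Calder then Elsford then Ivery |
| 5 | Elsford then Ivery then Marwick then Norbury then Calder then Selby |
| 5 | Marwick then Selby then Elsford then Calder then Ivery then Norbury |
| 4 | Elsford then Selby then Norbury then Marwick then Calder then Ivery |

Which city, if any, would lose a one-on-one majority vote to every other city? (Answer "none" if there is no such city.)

Pairwise majorities:
Selby vs Marwick: 5+4 = 9 for Selby, 10 for Marwick — Marwick by 10–9.
Selby vs Calder: 5+5+4 = 14 for Selby, 5 for Calder — Selby by 14–5.
Selby vs Ivery: Selby preferred on 5+5+4 = 14 ballots; Selby wins 14–5.
Selby–Norbury: Selby 14–5.
Selby vs Elsford: Selby is ranked higher on 5+5 = 10 ballots, Elsford on 9. Selby wins 10–9.
Marwick–Calder: Marwick 19–0.
Marwick vs Ivery: 5+5+4 = 14 for Marwick, 5 for Ivery — Marwick by 14–5.
Marwick vs Norbury: Marwick wins 15–4.
Marwick vs Elsford: Marwick, 10–9.
Calder vs Ivery: Calder is ranked higher on 5+5+4 = 14 ballots, Ivery on 5. Calder wins 14–5.
Calder vs Norbury: Calder preferred on 5 ballots; Norbury wins 14–5.
Calder vs Elsford: Elsford, 14–5.
Ivery vs Norbury: Ivery is ranked higher on 5+5 = 10 ballots, Norbury on 9. Ivery wins 10–9.
Ivery vs Elsford: 0 for Ivery, 19 for Elsford — Elsford by 19–0.
Norbury vs Elsford: Elsford wins 14–5.
Every city wins at least one matchup (Selby beats Calder; Marwick beats Selby; Calder beats Ivery; Ivery beats Norbury; Norbury beats Calder; Elsford beats Calder), so there is no Condorcet loser.

none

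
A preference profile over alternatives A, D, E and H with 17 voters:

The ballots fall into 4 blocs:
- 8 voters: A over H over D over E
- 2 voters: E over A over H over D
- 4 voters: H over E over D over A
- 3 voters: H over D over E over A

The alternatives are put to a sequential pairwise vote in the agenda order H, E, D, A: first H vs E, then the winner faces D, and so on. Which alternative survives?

Round 1: H vs E — 15–2, H advances.
Round 2: H vs D — 17–0, H advances.
Round 3: H vs A — 7–10, A advances.
The agenda winner is A.

A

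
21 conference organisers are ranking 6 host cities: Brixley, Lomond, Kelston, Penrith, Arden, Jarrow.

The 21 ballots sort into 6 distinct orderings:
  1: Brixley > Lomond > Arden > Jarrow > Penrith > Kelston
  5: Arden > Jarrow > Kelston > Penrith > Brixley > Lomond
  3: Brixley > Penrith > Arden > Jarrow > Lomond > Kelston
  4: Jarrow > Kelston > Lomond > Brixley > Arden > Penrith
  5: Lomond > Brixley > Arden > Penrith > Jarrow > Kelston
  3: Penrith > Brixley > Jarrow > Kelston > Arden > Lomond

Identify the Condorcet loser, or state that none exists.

Lomond

Pairwise majorities:
Brixley vs Lomond: Brixley is ranked higher on 1+5+3+3 = 12 ballots, Lomond on 9. Brixley wins 12–9.
Brixley–Kelston: Brixley 12–9.
Brixley vs Penrith: Brixley is ranked higher on 1+3+4+5 = 13 ballots, Penrith on 8. Brixley wins 13–8.
Brixley–Arden: Brixley 16–5.
Brixley vs Jarrow: Brixley wins 12–9.
Lomond vs Kelston: Lomond preferred on 1+3+5 = 9 ballots; Kelston wins 12–9.
Lomond–Penrith: Penrith 11–10.
Lomond–Arden: Arden 11–10.
Lomond vs Jarrow: Jarrow wins 15–6.
Kelston vs Penrith: 9 to 12, Penrith.
Kelston vs Arden: Arden wins 14–7.
Kelston vs Jarrow: Kelston preferred on 0 ballots; Jarrow wins 21–0.
Penrith vs Arden: 3+3 = 6 for Penrith, 15 for Arden — Arden by 15–6.
Penrith vs Jarrow: Penrith wins 11–10.
Arden vs Jarrow: Arden preferred on 1+5+3+5 = 14 ballots; Arden wins 14–7.
Only Lomond has no wins; Lomond is the Condorcet loser.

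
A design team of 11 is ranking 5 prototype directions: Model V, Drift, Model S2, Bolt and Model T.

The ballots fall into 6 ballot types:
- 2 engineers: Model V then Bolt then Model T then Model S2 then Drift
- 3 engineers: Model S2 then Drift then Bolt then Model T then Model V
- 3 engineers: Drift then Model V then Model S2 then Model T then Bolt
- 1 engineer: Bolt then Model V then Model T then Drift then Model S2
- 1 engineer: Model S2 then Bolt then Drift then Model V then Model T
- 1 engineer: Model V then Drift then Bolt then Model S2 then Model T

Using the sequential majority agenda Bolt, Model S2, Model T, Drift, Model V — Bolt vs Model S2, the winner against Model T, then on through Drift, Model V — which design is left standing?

Round 1: Bolt vs Model S2 — 4–7, Model S2 advances.
Round 2: Model S2 vs Model T — 8–3, Model S2 advances.
Round 3: Model S2 vs Drift — 6–5, Model S2 advances.
Round 4: Model S2 vs Model V — 4–7, Model V advances.
The agenda winner is Model V.

Model V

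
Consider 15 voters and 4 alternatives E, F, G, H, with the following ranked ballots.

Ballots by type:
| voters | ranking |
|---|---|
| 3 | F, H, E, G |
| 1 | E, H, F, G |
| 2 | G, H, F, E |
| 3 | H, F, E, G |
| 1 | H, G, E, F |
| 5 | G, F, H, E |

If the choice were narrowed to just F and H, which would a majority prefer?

Ballots ranking F above H: 3 + 5 = 8.
Ballots ranking H above F: 15 − 8 = 7.
F wins the head-to-head 8–7.

F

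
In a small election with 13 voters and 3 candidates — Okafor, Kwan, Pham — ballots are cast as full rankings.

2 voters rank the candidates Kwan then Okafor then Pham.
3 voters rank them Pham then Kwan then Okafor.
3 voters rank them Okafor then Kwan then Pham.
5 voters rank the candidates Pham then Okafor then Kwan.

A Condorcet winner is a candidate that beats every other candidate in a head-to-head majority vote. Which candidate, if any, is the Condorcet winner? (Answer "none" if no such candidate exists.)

Pham

Head-to-head results (13 voters):
Okafor vs Kwan: 8 to 5, Okafor.
Okafor vs Pham: 5 to 8, Pham.
Kwan vs Pham: 2+3 = 5 for Kwan, 8 for Pham — Pham by 8–5.
Pham beats each of Okafor, Kwan — Pham is the Condorcet winner.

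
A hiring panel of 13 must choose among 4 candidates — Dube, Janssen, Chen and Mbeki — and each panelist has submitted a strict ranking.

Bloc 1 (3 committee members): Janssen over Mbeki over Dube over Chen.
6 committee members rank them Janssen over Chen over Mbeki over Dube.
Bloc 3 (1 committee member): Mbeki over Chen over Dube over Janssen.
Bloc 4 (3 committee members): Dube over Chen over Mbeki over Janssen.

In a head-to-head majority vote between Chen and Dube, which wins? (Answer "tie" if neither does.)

Chen

Ballots ranking Chen above Dube: 6 + 1 = 7.
Ballots ranking Dube above Chen: 13 − 7 = 6.
Chen wins the head-to-head 7–6.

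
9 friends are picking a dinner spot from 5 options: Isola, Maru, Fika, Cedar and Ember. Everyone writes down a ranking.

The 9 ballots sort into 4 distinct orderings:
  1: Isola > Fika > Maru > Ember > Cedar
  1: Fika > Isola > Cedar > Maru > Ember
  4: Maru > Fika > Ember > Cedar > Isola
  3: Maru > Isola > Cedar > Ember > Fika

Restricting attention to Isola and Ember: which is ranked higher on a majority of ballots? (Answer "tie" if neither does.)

Ballots ranking Isola above Ember: 1 + 1 + 3 = 5.
Ballots ranking Ember above Isola: 9 − 5 = 4.
Isola wins the head-to-head 5–4.

Isola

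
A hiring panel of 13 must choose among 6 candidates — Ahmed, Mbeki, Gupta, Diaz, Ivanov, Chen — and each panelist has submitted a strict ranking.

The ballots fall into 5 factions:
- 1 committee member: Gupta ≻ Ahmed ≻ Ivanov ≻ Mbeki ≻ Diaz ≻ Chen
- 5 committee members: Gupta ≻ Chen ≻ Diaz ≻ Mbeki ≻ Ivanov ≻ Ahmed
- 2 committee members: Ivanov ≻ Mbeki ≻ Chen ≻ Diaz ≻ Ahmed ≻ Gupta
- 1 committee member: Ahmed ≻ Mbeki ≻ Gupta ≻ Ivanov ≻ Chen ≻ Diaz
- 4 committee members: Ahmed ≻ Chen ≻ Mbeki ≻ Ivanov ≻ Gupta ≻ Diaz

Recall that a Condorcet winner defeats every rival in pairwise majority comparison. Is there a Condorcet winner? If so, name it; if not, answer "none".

Check each pair by majority over 13 ballots:
Ahmed vs Mbeki: 1+1+4 = 6 for Ahmed, 7 for Mbeki — Mbeki by 7–6.
Ahmed vs Gupta: Ahmed is ranked higher on 2+1+4 = 7 ballots, Gupta on 6. Ahmed wins 7–6.
Ahmed vs Diaz: Ahmed is ranked higher on 1+1+4 = 6 ballots, Diaz on 7. Diaz wins 7–6.
Ahmed vs Ivanov: Ahmed is ranked higher on 1+1+4 = 6 ballots, Ivanov on 7. Ivanov wins 7–6.
Ahmed vs Chen: 6 to 7, Chen.
Mbeki vs Gupta: Mbeki is ranked higher on 2+1+4 = 7 ballots, Gupta on 6. Mbeki wins 7–6.
Mbeki vs Diaz: Mbeki preferred on 1+2+1+4 = 8 ballots; Mbeki wins 8–5.
Mbeki vs Ivanov: 5+1+4 = 10 for Mbeki, 3 for Ivanov — Mbeki by 10–3.
Mbeki vs Chen: 4 to 9, Chen.
Gupta vs Diaz: 1+5+1+4 = 11 for Gupta, 2 for Diaz — Gupta by 11–2.
Gupta vs Ivanov: Gupta preferred on 1+5+1 = 7 ballots; Gupta wins 7–6.
Gupta vs Chen: Gupta preferred on 1+5+1 = 7 ballots; Gupta wins 7–6.
Diaz vs Ivanov: 5 to 8, Ivanov.
Diaz vs Chen: Diaz is ranked higher on 1 ballot, Chen on 12. Chen wins 12–1.
Ivanov vs Chen: Ivanov preferred on 1+2+1 = 4 ballots; Chen wins 9–4.
No candidate is unbeaten: Ahmed loses to Mbeki; Mbeki loses to Chen; Gupta loses to Ahmed; Diaz loses to Mbeki; Ivanov loses to Mbeki; Chen loses to Gupta. In particular Ahmed beats Gupta beats Diaz beats Ahmed is a majority cycle — no Condorcet winner exists.

none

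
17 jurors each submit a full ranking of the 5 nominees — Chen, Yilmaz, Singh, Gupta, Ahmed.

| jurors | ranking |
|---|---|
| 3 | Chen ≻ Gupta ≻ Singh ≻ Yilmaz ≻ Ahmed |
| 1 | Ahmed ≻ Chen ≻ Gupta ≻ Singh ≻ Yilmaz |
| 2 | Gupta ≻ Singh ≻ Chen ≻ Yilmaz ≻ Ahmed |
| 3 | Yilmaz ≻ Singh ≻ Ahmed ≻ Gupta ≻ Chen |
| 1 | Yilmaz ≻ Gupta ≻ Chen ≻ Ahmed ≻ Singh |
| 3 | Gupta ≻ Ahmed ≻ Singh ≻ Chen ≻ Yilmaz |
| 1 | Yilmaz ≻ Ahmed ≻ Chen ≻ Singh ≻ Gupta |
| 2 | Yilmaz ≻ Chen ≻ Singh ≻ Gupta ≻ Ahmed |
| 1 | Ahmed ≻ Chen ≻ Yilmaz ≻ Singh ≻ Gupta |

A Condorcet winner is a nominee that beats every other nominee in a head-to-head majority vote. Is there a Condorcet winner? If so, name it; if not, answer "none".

Pairwise majorities:
Chen–Yilmaz: Chen 10–7.
Chen vs Singh: Chen, 9–8.
Chen vs Gupta: 8 to 9, Gupta.
Chen vs Ahmed: Chen is ranked higher on 3+2+1+2 = 8 ballots, Ahmed on 9. Ahmed wins 9–8.
Yilmaz vs Singh: 8 to 9, Singh.
Yilmaz vs Gupta: Yilmaz preferred on 3+1+1+2+1 = 8 ballots; Gupta wins 9–8.
Yilmaz vs Ahmed: Yilmaz is ranked higher on 3+2+3+1+1+2 = 12 ballots, Ahmed on 5. Yilmaz wins 12–5.
Singh vs Gupta: 7 to 10, Gupta.
Singh vs Ahmed: 10 to 7, Singh.
Gupta–Ahmed: Gupta 11–6.
Gupta beats each of Chen, Yilmaz, Singh, Ahmed — Gupta is the Condorcet winner.

Gupta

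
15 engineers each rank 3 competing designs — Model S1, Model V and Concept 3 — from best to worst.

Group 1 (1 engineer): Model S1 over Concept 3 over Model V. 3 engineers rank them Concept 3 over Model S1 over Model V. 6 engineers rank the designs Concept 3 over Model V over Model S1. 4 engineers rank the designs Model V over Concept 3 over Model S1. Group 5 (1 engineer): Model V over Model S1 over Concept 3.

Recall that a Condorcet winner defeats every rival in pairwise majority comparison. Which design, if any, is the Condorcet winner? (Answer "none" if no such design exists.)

Concept 3

Check each pair by majority over 15 ballots:
Model S1 vs Model V: 4 to 11, Model V.
Model S1 vs Concept 3: 1+1 = 2 for Model S1, 13 for Concept 3 — Concept 3 by 13–2.
Model V vs Concept 3: Model V preferred on 4+1 = 5 ballots; Concept 3 wins 10–5.
Only Concept 3 has no losses; Concept 3 is the Condorcet winner.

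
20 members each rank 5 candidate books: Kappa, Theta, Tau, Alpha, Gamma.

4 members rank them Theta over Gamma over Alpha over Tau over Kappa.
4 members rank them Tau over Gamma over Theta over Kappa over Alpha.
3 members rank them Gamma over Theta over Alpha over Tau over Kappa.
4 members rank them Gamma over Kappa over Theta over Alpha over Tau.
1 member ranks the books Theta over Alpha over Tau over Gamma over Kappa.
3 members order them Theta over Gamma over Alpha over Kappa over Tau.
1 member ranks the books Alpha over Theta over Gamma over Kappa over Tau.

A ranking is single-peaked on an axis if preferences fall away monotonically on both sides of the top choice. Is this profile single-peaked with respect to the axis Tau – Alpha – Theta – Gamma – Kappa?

no

Axis positions: Tau=1, Alpha=2, Theta=3, Gamma=4, Kappa=5.
Bloc 1 (peak Theta at position 3): ranking walks positions 3-4-2-1-5, expanding outward from the peak — single-peaked.
Bloc 2: ranking walks positions 1-4-3-5-2; Gamma is ranked above Alpha even though Alpha lies between Gamma and the peak Tau on the axis — preferences dip and rise again. Not single-peaked.
Bloc 3 (peak Gamma at position 4): ranking walks positions 4-3-2-1-5, expanding outward from the peak — single-peaked.
Bloc 4 (peak Gamma at position 4): ranking walks positions 4-5-3-2-1, expanding outward from the peak — single-peaked.
Bloc 5 (peak Theta at position 3): ranking walks positions 3-2-1-4-5, expanding outward from the peak — single-peaked.
Bloc 6 (peak Theta at position 3): ranking walks positions 3-4-2-5-1, expanding outward from the peak — single-peaked.
Bloc 7 (peak Alpha at position 2): ranking walks positions 2-3-4-5-1, expanding outward from the peak — single-peaked.
Bloc 2 violates single-peakedness, so the profile is not single-peaked on this axis.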